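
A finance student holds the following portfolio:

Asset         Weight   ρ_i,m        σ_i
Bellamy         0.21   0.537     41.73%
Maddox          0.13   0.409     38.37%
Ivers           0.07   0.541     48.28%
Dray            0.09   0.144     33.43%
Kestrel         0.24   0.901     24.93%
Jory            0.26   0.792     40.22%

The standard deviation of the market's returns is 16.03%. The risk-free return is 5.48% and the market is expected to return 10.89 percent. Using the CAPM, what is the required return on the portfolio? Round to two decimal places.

13.13%

β_Bellamy = 0.537 × 41.73% / 16.03% = 1.3979
β_Maddox = 0.409 × 38.37% / 16.03% = 0.9790
β_Ivers = 0.541 × 48.28% / 16.03% = 1.6294
β_Dray = 0.144 × 33.43% / 16.03% = 0.3003
β_Kestrel = 0.901 × 24.93% / 16.03% = 1.4012
β_Jory = 0.792 × 40.22% / 16.03% = 1.9872
β_P = Σ w_i β_i = 0.21×1.3979 + 0.13×0.9790 + 0.07×1.6294 + 0.09×0.3003 + 0.24×1.4012 + 0.26×1.9872 = 1.4149
MRP = 10.89% − 5.48% = 5.41%
E(R_P) = R_f + β_P × MRP = 5.48% + 1.4149 × 5.41% = 13.13%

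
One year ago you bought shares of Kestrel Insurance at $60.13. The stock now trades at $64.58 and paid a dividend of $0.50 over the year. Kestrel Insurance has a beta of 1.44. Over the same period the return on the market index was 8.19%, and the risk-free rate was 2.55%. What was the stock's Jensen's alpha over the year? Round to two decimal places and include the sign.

-2.44%

Realised HPR = (P1 + D1 − P0) / P0 = (64.58 + 0.50 − 60.13) / 60.13 = 4.95 / 60.13 = 8.2322%
MRP = 8.19% − 2.55% = 5.64%
CAPM required = R_f + β·MRP = 2.55% + 1.44 × 5.64% = 10.6716%
α = realised − required = 8.2322% − 10.6716% = -2.44%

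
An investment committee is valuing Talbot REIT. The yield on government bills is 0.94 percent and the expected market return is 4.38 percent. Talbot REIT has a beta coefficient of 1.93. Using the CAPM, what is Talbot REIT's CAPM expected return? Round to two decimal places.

7.58%

Market risk premium = E(R_m) − R_f = 4.38% − 0.94% = 3.44%
E(R) = R_f + β × MRP = 0.94% + 1.93 × 3.44% = 7.58%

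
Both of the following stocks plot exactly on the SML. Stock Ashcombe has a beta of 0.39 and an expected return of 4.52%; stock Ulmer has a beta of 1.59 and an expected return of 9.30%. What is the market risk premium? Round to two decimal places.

3.98%

Both satisfy E(R) = R_f + β·MRP, so the slope of the SML is
MRP = (9.30% − 4.52%) / (1.59 − 0.39) = 4.78% / 1.20 = 3.9833%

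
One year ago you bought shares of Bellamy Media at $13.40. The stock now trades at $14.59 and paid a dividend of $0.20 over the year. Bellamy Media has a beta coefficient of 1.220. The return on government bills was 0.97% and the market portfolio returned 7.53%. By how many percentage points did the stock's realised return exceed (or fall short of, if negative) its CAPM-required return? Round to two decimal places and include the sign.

Realised HPR = (P1 + D1 − P0) / P0 = (14.59 + 0.20 − 13.40) / 13.40 = 1.39 / 13.40 = 10.3731%
MRP = 7.53% − 0.97% = 6.56%
CAPM required = R_f + β·MRP = 0.97% + 1.220 × 6.56% = 8.97320%
α = realised − required = 10.3731% − 8.97320% = +1.40%

+1.40%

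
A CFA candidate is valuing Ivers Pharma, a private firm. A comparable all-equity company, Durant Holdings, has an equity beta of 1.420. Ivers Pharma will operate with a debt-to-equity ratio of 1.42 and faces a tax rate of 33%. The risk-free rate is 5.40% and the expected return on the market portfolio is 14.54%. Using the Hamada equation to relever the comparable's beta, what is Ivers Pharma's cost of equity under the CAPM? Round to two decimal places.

30.73%

β_L = β_U × [1 + (1 − t)(D/E)] = 1.420 × [1 + (1 − 0.33) × 1.42]
    = 1.420 × [1 + 0.67 × 1.42] = 1.420 × 1.9514 = 2.7710
MRP = 14.54% − 5.40% = 9.14%
E(R) = R_f + β_L × MRP = 5.40% + 2.7710 × 9.14% = 30.73%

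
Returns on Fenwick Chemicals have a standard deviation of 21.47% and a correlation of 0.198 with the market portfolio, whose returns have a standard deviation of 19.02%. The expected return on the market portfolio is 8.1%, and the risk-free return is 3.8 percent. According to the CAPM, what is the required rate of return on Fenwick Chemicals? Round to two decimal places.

4.76%

β = ρ × σ_i / σ_m = 0.198 × 21.47% / 19.02% = 0.2235
MRP = 8.1% − 3.8% = 4.30%
E(R) = 3.8% + 0.2235 × 4.3% = 4.76%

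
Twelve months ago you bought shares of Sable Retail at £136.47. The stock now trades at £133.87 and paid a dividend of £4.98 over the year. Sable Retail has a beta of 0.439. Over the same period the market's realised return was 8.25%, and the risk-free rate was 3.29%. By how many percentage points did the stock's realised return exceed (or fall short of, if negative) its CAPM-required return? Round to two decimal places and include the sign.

Realised HPR = (P1 + D1 − P0) / P0 = (133.87 + 4.98 − 136.47) / 136.47 = 2.38 / 136.47 = 1.7440%
MRP = 8.25% − 3.29% = 4.96%
CAPM required = R_f + β·MRP = 3.29% + 0.439 × 4.96% = 5.46744%
α = realised − required = 1.7440% − 5.46744% = -3.72%

-3.72%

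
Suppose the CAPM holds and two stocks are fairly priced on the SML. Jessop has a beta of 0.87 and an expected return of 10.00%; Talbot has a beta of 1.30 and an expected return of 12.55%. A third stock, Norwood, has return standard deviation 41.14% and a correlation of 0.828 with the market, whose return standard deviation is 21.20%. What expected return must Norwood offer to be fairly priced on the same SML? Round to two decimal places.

14.37%

MRP = (12.55% − 10.00%) / (1.30 − 0.87) = 5.9302%
R_f = 10.00% − 0.87 × 5.9302% = 4.8407%
β_Norwood = ρ·σ_i/σ_m = 0.828 × 41.14 / 21.20 = 1.6068
E(R_Norwood) = R_f + β × MRP = 4.8407% + 1.6068 × 5.9302% = 14.37%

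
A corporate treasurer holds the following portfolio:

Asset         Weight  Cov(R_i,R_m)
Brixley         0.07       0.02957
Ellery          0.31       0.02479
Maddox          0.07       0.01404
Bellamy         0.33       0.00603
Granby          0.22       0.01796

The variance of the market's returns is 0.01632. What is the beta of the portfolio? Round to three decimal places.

β_Brixley = 0.02957 / 0.01632 = 1.8119
β_Ellery = 0.02479 / 0.01632 = 1.5190
β_Maddox = 0.01404 / 0.01632 = 0.8603
β_Bellamy = 0.00603 / 0.01632 = 0.3695
β_Granby = 0.01796 / 0.01632 = 1.1005
β_P = Σ w_i β_i = 0.07×1.8119 + 0.31×1.5190 + 0.07×0.8603 + 0.33×0.3695 + 0.22×1.1005 = 1.0220

1.022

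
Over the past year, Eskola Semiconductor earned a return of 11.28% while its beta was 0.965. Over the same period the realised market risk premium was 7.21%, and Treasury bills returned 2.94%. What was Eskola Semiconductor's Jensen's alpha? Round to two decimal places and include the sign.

+1.38%

CAPM benchmark = R_f + β(R_m − R_f) = 2.94% + 0.965 × 7.21% = 9.89765%
α = actual − benchmark = 11.28% − 9.89765% = +1.38%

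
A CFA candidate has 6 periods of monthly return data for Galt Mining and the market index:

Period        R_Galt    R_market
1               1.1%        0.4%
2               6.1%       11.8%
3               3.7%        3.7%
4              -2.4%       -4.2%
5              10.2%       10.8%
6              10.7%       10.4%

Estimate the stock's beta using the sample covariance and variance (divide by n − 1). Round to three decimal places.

Mean R_i = (1.1 + 6.1 + 3.7 − 2.4 + 10.2 + 10.7) / 6 = 4.9000%
Mean R_m = (0.4 + 11.8 + 3.7 − 4.2 + 10.8 + 10.4) / 6 = 5.4833%
Σ(R_i − R̄_i)(R_m − R̄_m) = 156.4200  ⇒  Cov = 156.4200 / 5 = 31.2840
Σ(R_m − R̄_m)² = 215.1283  ⇒  Var(R_m) = 215.1283 / 5 = 43.0257
β = Cov / Var(R_m) = 31.2840 / 43.0257 = 0.7271

0.727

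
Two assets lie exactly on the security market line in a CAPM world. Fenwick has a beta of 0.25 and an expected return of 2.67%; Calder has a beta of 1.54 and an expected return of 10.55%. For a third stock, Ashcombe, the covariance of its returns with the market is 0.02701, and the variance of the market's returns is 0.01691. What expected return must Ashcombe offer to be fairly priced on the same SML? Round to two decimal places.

10.90%

MRP = (10.55% − 2.67%) / (1.54 − 0.25) = 6.1085%
R_f = 2.67% − 0.25 × 6.1085% = 1.1429%
β_Ashcombe = Cov / Var(R_m) = 0.02701 / 0.01691 = 1.5973
E(R_Ashcombe) = R_f + β × MRP = 1.1429% + 1.5973 × 6.1085% = 10.90%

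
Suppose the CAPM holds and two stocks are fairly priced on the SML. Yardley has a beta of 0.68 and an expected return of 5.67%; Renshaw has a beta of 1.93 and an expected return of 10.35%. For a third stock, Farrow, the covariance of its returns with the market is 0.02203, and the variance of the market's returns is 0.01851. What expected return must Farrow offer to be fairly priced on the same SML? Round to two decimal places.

MRP = (10.35% − 5.67%) / (1.93 − 0.68) = 3.7440%
R_f = 5.67% − 0.68 × 3.7440% = 3.1241%
β_Farrow = Cov / Var(R_m) = 0.02203 / 0.01851 = 1.1902
E(R_Farrow) = R_f + β × MRP = 3.1241% + 1.1902 × 3.7440% = 7.58%

7.58%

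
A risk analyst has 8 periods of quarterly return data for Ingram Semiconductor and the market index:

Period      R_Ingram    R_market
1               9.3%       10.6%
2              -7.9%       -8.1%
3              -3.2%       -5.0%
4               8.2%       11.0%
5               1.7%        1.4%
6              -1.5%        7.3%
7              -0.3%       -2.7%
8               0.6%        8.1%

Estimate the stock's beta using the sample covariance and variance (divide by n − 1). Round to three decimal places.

Mean R_i = (9.3 − 7.9 − 3.2 + 8.2 + 1.7 − 1.5 − 0.3 + 0.6) / 8 = 0.8625%
Mean R_m = (10.6 − 8.1 − 5.0 + 11.0 + 1.4 + 7.3 − 2.7 + 8.1) / 8 = 2.8250%
Σ(R_i − R̄_i)(R_m − R̄_m) = 246.3775  ⇒  Cov = 246.3775 / 7 = 35.1968
Σ(R_m − R̄_m)² = 388.2750  ⇒  Var(R_m) = 388.2750 / 7 = 55.4679
β = Cov / Var(R_m) = 35.1968 / 55.4679 = 0.6345

0.635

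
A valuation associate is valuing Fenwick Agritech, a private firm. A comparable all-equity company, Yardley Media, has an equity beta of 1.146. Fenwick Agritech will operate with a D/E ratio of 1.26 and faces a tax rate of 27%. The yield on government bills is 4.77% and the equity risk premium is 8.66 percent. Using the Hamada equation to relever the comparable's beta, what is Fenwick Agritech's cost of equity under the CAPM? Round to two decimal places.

β_L = β_U × [1 + (1 − t)(D/E)] = 1.146 × [1 + (1 − 0.27) × 1.26]
    = 1.146 × [1 + 0.73 × 1.26] = 1.146 × 1.9198 = 2.2001
E(R) = R_f + β_L × MRP = 4.77% + 2.2001 × 8.66% = 23.82%

23.82%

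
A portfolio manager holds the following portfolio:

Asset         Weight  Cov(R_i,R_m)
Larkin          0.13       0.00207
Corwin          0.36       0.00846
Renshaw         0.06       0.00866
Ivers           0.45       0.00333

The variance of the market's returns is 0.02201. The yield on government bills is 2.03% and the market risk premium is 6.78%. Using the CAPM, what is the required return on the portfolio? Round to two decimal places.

3.67%

β_Larkin = 0.00207 / 0.02201 = 0.0940
β_Corwin = 0.00846 / 0.02201 = 0.3844
β_Renshaw = 0.00866 / 0.02201 = 0.3935
β_Ivers = 0.00333 / 0.02201 = 0.1513
β_P = Σ w_i β_i = 0.13×0.0940 + 0.36×0.3844 + 0.06×0.3935 + 0.45×0.1513 = 0.2423
E(R_P) = R_f + β_P × MRP = 2.03% + 0.2423 × 6.78% = 3.67%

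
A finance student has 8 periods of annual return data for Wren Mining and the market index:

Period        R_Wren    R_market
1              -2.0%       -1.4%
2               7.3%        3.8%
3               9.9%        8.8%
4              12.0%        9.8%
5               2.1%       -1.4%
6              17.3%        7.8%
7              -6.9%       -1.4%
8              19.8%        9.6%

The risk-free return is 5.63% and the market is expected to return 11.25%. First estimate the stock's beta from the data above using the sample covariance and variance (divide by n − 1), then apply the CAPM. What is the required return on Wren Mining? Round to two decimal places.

Mean R_i = (-2.0 + 7.3 + 9.9 + 12.0 + 2.1 + 17.3 − 6.9 + 19.8) / 8 = 7.4375%
Mean R_m = (-1.4 + 3.8 + 8.8 + 9.8 − 1.4 + 7.8 − 1.4 + 9.6) / 8 = 4.4500%
Σ(R_i − R̄_i)(R_m − R̄_m) = 302.2250  ⇒  Cov = 302.2250 / 7 = 43.1750
Σ(R_m − R̄_m)² = 188.3800  ⇒  Var(R_m) = 188.3800 / 7 = 26.9114
β = Cov / Var(R_m) = 43.1750 / 26.9114 = 1.6043
MRP = 11.25% − 5.63% = 5.62%
E(R) = R_f + β × MRP = 5.63% + 1.6043 × 5.62% = 14.65%

14.65%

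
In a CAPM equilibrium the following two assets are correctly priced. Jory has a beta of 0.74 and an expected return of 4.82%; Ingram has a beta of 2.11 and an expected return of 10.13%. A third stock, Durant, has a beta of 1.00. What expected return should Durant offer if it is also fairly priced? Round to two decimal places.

5.83%

MRP (SML slope) = (10.13% − 4.82%) / (2.11 − 0.74) = 5.31% / 1.37 = 3.8759%
R_f (intercept) = 4.82% − 0.74 × 3.8759% = 1.9518%
E(R_Durant) = R_f + β × MRP = 1.9518% + 1.00 × 3.8759% = 5.83%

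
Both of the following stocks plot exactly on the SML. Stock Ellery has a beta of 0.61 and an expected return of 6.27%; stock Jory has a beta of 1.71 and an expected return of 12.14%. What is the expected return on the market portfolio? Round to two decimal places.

Both satisfy E(R) = R_f + β·MRP, so the slope of the SML is
MRP = (12.14% − 6.27%) / (1.71 − 0.61) = 5.87% / 1.10 = 5.3364%
R_f = E(R_Ellery) − β_Ellery·MRP = 6.27% − 0.61 × 5.3364% = 3.0148%
E(R_m) = R_f + MRP = 3.0148% + 5.3364% = 8.35%

8.35%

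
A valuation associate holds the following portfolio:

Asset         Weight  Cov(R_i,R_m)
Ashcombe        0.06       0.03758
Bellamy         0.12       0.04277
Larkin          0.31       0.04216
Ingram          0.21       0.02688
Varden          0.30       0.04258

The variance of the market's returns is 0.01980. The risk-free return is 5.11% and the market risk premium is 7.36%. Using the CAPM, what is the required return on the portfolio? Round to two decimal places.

19.56%

β_Ashcombe = 0.03758 / 0.01980 = 1.8980
β_Bellamy = 0.04277 / 0.01980 = 2.1601
β_Larkin = 0.04216 / 0.01980 = 2.1293
β_Ingram = 0.02688 / 0.01980 = 1.3576
β_Varden = 0.04258 / 0.01980 = 2.1505
β_P = Σ w_i β_i = 0.06×1.8980 + 0.12×2.1601 + 0.31×2.1293 + 0.21×1.3576 + 0.30×2.1505 = 1.9634
E(R_P) = R_f + β_P × MRP = 5.11% + 1.9634 × 7.36% = 19.56%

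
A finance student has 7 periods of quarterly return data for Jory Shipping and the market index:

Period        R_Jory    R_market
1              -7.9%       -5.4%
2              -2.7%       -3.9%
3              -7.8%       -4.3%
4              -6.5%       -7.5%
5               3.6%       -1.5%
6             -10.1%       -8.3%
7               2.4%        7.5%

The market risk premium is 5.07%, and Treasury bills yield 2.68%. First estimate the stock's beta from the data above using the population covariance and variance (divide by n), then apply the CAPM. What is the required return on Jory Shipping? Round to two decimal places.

Mean R_i = (-7.9 − 2.7 − 7.8 − 6.5 + 3.6 − 10.1 + 2.4) / 7 = -4.1429%
Mean R_m = (-5.4 − 3.9 − 4.3 − 7.5 − 1.5 − 8.3 + 7.5) / 7 = -3.3429%
Σ(R_i − R̄_i)(R_m − R̄_m) = 134.9671  ⇒  Cov = 134.9671 / 7 = 19.2810
Σ(R_m − R̄_m)² = 168.2771  ⇒  Var(R_m) = 168.2771 / 7 = 24.0396
β = Cov / Var(R_m) = 19.2810 / 24.0396 = 0.8021
E(R) = R_f + β × MRP = 2.68% + 0.8021 × 5.07% = 6.75%

6.75%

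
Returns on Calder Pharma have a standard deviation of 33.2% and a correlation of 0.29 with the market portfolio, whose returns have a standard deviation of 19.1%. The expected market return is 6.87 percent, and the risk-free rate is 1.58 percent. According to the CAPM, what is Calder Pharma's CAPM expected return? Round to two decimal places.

4.25%

β = ρ × σ_i / σ_m = 0.29 × 33.2% / 19.1% = 0.5041
MRP = 6.87% − 1.58% = 5.29%
E(R) = 1.58% + 0.5041 × 5.29% = 4.25%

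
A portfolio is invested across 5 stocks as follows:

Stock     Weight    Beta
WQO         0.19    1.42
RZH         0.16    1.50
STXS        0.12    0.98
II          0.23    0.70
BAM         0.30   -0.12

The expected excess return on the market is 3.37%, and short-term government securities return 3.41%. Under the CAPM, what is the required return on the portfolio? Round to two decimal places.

5.95%

β_P = Σ w_i β_i = 0.19×1.42 + 0.16×1.50 + 0.12×0.98 + 0.23×0.70 + 0.30×-0.12 = 0.7524
E(R_P) = R_f + β_P × MRP = 3.41% + 0.7524 × 3.37% = 5.95%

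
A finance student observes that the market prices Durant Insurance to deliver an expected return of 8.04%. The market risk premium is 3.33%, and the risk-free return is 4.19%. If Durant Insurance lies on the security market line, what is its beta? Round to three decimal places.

1.156

β = (E(R) − R_f) / MRP = (8.04% − 4.19%) / 3.33% = 3.85% / 3.33% = 1.156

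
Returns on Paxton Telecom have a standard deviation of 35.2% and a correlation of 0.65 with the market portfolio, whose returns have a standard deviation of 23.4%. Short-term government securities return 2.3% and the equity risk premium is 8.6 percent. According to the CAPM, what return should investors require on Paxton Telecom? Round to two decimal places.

β = ρ × σ_i / σ_m = 0.65 × 35.2% / 23.4% = 0.9778
E(R) = 2.3% + 0.9778 × 8.6% = 10.71%

10.71%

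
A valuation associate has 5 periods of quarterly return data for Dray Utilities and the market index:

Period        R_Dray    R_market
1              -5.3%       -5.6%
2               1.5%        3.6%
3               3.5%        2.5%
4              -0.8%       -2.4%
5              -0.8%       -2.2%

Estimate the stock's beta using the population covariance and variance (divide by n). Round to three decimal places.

0.795

Mean R_i = (-5.3 + 1.5 + 3.5 − 0.8 − 0.8) / 5 = -0.3800%
Mean R_m = (-5.6 + 3.6 + 2.5 − 2.4 − 2.2) / 5 = -0.8200%
Σ(R_i − R̄_i)(R_m − R̄_m) = 45.9520  ⇒  Cov = 45.9520 / 5 = 9.1904
Σ(R_m − R̄_m)² = 57.8080  ⇒  Var(R_m) = 57.8080 / 5 = 11.5616
β = Cov / Var(R_m) = 9.1904 / 11.5616 = 0.7949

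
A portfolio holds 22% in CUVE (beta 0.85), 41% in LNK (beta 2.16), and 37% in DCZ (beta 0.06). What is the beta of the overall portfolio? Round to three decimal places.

β_P = Σ w_i β_i = 0.22×0.85 + 0.41×2.16 + 0.37×0.06 = 1.0948

1.095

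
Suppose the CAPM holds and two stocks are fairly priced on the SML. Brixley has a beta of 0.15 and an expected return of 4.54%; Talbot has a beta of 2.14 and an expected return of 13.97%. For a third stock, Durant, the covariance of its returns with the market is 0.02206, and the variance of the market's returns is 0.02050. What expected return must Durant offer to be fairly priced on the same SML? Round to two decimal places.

8.93%

MRP = (13.97% − 4.54%) / (2.14 − 0.15) = 4.7387%
R_f = 4.54% − 0.15 × 4.7387% = 3.8292%
β_Durant = Cov / Var(R_m) = 0.02206 / 0.02050 = 1.0761
E(R_Durant) = R_f + β × MRP = 3.8292% + 1.0761 × 4.7387% = 8.93%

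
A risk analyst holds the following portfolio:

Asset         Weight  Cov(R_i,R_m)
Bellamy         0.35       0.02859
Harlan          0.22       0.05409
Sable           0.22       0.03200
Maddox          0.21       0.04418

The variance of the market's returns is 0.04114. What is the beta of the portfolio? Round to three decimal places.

β_Bellamy = 0.02859 / 0.04114 = 0.6949
β_Harlan = 0.05409 / 0.04114 = 1.3148
β_Sable = 0.03200 / 0.04114 = 0.7778
β_Maddox = 0.04418 / 0.04114 = 1.0739
β_P = Σ w_i β_i = 0.35×0.6949 + 0.22×1.3148 + 0.22×0.7778 + 0.21×1.0739 = 0.9291

0.929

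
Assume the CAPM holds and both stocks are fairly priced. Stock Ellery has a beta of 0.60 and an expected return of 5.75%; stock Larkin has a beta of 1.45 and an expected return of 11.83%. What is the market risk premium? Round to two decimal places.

Both satisfy E(R) = R_f + β·MRP, so the slope of the SML is
MRP = (11.83% − 5.75%) / (1.45 − 0.60) = 6.08% / 0.85 = 7.1529%

7.15%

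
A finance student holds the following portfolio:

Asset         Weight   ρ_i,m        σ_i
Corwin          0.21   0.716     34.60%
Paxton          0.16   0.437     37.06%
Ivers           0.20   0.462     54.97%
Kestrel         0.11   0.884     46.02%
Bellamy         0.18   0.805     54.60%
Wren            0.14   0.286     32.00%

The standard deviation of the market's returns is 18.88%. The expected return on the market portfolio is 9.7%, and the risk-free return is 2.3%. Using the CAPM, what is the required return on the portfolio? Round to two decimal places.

β_Corwin = 0.716 × 34.60% / 18.88% = 1.3122
β_Paxton = 0.437 × 37.06% / 18.88% = 0.8578
β_Ivers = 0.462 × 54.97% / 18.88% = 1.3451
β_Kestrel = 0.884 × 46.02% / 18.88% = 2.1548
β_Bellamy = 0.805 × 54.60% / 18.88% = 2.3280
β_Wren = 0.286 × 32.00% / 18.88% = 0.4847
β_P = Σ w_i β_i = 0.21×1.3122 + 0.16×0.8578 + 0.20×1.3451 + 0.11×2.1548 + 0.18×2.3280 + 0.14×0.4847 = 1.4058
MRP = 9.7% − 2.3% = 7.40%
E(R_P) = R_f + β_P × MRP = 2.3% + 1.4058 × 7.4% = 12.70%

12.70%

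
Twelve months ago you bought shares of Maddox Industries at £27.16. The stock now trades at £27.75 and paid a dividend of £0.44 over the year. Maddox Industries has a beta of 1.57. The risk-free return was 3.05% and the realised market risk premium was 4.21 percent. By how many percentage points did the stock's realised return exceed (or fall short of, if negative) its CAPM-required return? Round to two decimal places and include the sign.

Realised HPR = (P1 + D1 − P0) / P0 = (27.75 + 0.44 − 27.16) / 27.16 = 1.03 / 27.16 = 3.7923%
CAPM required = R_f + β·MRP = 3.05% + 1.57 × 4.21% = 9.6597%
α = realised − required = 3.7923% − 9.6597% = -5.87%

-5.87%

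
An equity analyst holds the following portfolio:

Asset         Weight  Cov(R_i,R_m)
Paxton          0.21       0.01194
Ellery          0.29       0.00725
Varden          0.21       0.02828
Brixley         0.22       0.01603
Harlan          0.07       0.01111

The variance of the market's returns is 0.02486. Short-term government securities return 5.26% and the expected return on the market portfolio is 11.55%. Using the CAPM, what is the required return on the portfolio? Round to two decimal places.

β_Paxton = 0.01194 / 0.02486 = 0.4803
β_Ellery = 0.00725 / 0.02486 = 0.2916
β_Varden = 0.02828 / 0.02486 = 1.1376
β_Brixley = 0.01603 / 0.02486 = 0.6448
β_Harlan = 0.01111 / 0.02486 = 0.4469
β_P = Σ w_i β_i = 0.21×0.4803 + 0.29×0.2916 + 0.21×1.1376 + 0.22×0.6448 + 0.07×0.4469 = 0.5975
MRP = 11.55% − 5.26% = 6.29%
E(R_P) = R_f + β_P × MRP = 5.26% + 0.5975 × 6.29% = 9.02%

9.02%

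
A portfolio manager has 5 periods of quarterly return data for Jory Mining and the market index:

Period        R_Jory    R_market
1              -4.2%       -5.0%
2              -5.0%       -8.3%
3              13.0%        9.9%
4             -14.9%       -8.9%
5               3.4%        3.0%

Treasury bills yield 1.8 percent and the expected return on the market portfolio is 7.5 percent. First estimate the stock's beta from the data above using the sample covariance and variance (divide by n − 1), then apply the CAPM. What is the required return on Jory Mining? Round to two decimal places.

8.73%

Mean R_i = (-4.2 − 5.0 + 13.0 − 14.9 + 3.4) / 5 = -1.5400%
Mean R_m = (-5.0 − 8.3 + 9.9 − 8.9 + 3.0) / 5 = -1.8600%
Σ(R_i − R̄_i)(R_m − R̄_m) = 319.6880  ⇒  Cov = 319.6880 / 4 = 79.9220
Σ(R_m − R̄_m)² = 262.8120  ⇒  Var(R_m) = 262.8120 / 4 = 65.7030
β = Cov / Var(R_m) = 79.9220 / 65.7030 = 1.2164
MRP = 7.5% − 1.8% = 5.70%
E(R) = R_f + β × MRP = 1.8% + 1.2164 × 5.7% = 8.73%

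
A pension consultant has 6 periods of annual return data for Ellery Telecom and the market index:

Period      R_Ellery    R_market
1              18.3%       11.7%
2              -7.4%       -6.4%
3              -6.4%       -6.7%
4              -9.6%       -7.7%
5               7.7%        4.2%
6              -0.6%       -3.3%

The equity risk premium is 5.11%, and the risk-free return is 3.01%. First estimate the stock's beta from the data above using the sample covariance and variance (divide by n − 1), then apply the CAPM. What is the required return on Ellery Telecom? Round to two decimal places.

10.10%

Mean R_i = (18.3 − 7.4 − 6.4 − 9.6 + 7.7 − 0.6) / 6 = 0.3333%
Mean R_m = (11.7 − 6.4 − 6.7 − 7.7 + 4.2 − 3.3) / 6 = -1.3667%
Σ(R_i − R̄_i)(R_m − R̄_m) = 415.3233  ⇒  Cov = 415.3233 / 5 = 83.0647
Σ(R_m − R̄_m)² = 299.3533  ⇒  Var(R_m) = 299.3533 / 5 = 59.8707
β = Cov / Var(R_m) = 83.0647 / 59.8707 = 1.3874
E(R) = R_f + β × MRP = 3.01% + 1.3874 × 5.11% = 10.10%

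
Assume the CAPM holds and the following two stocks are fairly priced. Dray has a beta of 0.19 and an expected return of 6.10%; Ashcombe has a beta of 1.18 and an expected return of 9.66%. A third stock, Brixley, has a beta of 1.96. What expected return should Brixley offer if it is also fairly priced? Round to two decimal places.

MRP (SML slope) = (9.66% − 6.10%) / (1.18 − 0.19) = 3.56% / 0.99 = 3.5960%
R_f (intercept) = 6.10% − 0.19 × 3.5960% = 5.4168%
E(R_Brixley) = R_f + β × MRP = 5.4168% + 1.96 × 3.5960% = 12.46%

12.46%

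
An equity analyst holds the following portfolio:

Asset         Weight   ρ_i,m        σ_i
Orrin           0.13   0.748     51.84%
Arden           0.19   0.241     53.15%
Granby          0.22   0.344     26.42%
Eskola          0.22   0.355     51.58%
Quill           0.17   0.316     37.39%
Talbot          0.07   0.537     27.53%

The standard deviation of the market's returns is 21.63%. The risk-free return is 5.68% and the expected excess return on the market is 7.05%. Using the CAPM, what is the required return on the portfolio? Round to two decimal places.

11.07%

β_Orrin = 0.748 × 51.84% / 21.63% = 1.7927
β_Arden = 0.241 × 53.15% / 21.63% = 0.5922
β_Granby = 0.344 × 26.42% / 21.63% = 0.4202
β_Eskola = 0.355 × 51.58% / 21.63% = 0.8466
β_Quill = 0.316 × 37.39% / 21.63% = 0.5462
β_Talbot = 0.537 × 27.53% / 21.63% = 0.6835
β_P = Σ w_i β_i = 0.13×1.7927 + 0.19×0.5922 + 0.22×0.4202 + 0.22×0.8466 + 0.17×0.5462 + 0.07×0.6835 = 0.7650
E(R_P) = R_f + β_P × MRP = 5.68% + 0.7650 × 7.05% = 11.07%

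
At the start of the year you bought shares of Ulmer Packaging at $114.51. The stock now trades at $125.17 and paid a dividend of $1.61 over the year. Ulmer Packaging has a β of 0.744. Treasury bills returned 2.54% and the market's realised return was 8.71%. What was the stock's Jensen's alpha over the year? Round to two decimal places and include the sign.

+3.58%

Realised HPR = (P1 + D1 − P0) / P0 = (125.17 + 1.61 − 114.51) / 114.51 = 12.27 / 114.51 = 10.7152%
MRP = 8.71% − 2.54% = 6.17%
CAPM required = R_f + β·MRP = 2.54% + 0.744 × 6.17% = 7.13048%
α = realised − required = 10.7152% − 7.13048% = +3.58%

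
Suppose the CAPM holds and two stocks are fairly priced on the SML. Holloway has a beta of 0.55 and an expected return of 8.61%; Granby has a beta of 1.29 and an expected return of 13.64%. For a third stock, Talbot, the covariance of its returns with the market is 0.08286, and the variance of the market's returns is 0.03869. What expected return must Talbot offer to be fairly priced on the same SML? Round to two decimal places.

19.43%

MRP = (13.64% − 8.61%) / (1.29 − 0.55) = 6.7973%
R_f = 8.61% − 0.55 × 6.7973% = 4.8715%
β_Talbot = Cov / Var(R_m) = 0.08286 / 0.03869 = 2.1416
E(R_Talbot) = R_f + β × MRP = 4.8715% + 2.1416 × 6.7973% = 19.43%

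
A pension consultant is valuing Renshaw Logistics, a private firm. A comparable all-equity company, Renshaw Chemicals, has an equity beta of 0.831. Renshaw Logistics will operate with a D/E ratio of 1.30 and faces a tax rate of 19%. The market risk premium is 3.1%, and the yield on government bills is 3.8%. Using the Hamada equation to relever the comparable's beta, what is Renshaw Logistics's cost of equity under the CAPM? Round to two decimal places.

9.09%

β_L = β_U × [1 + (1 − t)(D/E)] = 0.831 × [1 + (1 − 0.19) × 1.30]
    = 0.831 × [1 + 0.81 × 1.30] = 0.831 × 2.0530 = 1.7060
E(R) = R_f + β_L × MRP = 3.8% + 1.7060 × 3.1% = 9.09%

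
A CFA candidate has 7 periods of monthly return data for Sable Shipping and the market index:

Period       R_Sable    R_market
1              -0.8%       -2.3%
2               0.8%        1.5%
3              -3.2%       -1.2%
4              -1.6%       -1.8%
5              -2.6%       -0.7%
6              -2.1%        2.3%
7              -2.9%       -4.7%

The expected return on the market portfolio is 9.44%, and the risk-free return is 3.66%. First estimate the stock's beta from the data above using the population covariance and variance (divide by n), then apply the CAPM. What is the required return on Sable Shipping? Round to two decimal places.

5.08%

Mean R_i = (-0.8 + 0.8 − 3.2 − 1.6 − 2.6 − 2.1 − 2.9) / 7 = -1.7714%
Mean R_m = (-2.3 + 1.5 − 1.2 − 1.8 − 0.7 + 2.3 − 4.7) / 7 = -0.9857%
Σ(R_i − R̄_i)(R_m − R̄_m) = 8.1571  ⇒  Cov = 8.1571 / 7 = 1.1653
Σ(R_m − R̄_m)² = 33.2886  ⇒  Var(R_m) = 33.2886 / 7 = 4.7555
β = Cov / Var(R_m) = 1.1653 / 4.7555 = 0.2450
MRP = 9.44% − 3.66% = 5.78%
E(R) = R_f + β × MRP = 3.66% + 0.2450 × 5.78% = 5.08%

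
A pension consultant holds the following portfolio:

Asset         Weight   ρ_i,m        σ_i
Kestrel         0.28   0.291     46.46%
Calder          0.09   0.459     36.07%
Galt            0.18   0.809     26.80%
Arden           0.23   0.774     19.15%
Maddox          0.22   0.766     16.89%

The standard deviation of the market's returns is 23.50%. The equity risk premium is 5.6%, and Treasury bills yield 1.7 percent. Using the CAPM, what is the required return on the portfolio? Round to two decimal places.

β_Kestrel = 0.291 × 46.46% / 23.50% = 0.5753
β_Calder = 0.459 × 36.07% / 23.50% = 0.7045
β_Galt = 0.809 × 26.80% / 23.50% = 0.9226
β_Arden = 0.774 × 19.15% / 23.50% = 0.6307
β_Maddox = 0.766 × 16.89% / 23.50% = 0.5505
β_P = Σ w_i β_i = 0.28×0.5753 + 0.09×0.7045 + 0.18×0.9226 + 0.23×0.6307 + 0.22×0.5505 = 0.6567
E(R_P) = R_f + β_P × MRP = 1.7% + 0.6567 × 5.6% = 5.38%

5.38%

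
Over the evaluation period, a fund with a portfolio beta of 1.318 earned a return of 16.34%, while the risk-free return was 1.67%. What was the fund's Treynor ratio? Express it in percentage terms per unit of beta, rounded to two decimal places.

11.13%

Treynor = (R_P − R_f) / β_P = (16.34% − 1.67%) / 1.3180 = 14.67% / 1.3180 = 11.13%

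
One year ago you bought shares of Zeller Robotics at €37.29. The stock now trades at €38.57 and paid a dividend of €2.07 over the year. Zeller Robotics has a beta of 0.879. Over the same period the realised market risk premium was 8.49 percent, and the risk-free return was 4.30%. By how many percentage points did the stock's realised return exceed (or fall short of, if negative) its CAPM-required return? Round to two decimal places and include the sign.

Realised HPR = (P1 + D1 − P0) / P0 = (38.57 + 2.07 − 37.29) / 37.29 = 3.35 / 37.29 = 8.9836%
CAPM required = R_f + β·MRP = 4.30% + 0.879 × 8.49% = 11.76271%
α = realised − required = 8.9836% − 11.76271% = -2.78%

-2.78%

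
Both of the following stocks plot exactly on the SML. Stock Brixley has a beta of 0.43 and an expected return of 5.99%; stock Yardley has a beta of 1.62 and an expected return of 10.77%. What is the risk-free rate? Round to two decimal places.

Both satisfy E(R) = R_f + β·MRP, so the slope of the SML is
MRP = (10.77% − 5.99%) / (1.62 − 0.43) = 4.78% / 1.19 = 4.0168%
R_f = E(R_Brixley) − β_Brixley·MRP = 5.99% − 0.43 × 4.0168% = 4.2628%

4.26%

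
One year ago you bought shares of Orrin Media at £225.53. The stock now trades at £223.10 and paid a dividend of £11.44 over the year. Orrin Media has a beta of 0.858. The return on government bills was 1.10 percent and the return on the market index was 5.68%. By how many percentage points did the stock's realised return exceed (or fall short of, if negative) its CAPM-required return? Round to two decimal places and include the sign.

Realised HPR = (P1 + D1 − P0) / P0 = (223.10 + 11.44 − 225.53) / 225.53 = 9.01 / 225.53 = 3.9950%
MRP = 5.68% − 1.10% = 4.58%
CAPM required = R_f + β·MRP = 1.10% + 0.858 × 4.58% = 5.02964%
α = realised − required = 3.9950% − 5.02964% = -1.03%

-1.03%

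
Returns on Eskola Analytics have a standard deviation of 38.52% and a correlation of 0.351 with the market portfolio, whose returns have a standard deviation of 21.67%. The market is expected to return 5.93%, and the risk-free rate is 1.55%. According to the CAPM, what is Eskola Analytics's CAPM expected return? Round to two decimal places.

4.28%

β = ρ × σ_i / σ_m = 0.351 × 38.52% / 21.67% = 0.6239
MRP = 5.93% − 1.55% = 4.38%
E(R) = 1.55% + 0.6239 × 4.38% = 4.28%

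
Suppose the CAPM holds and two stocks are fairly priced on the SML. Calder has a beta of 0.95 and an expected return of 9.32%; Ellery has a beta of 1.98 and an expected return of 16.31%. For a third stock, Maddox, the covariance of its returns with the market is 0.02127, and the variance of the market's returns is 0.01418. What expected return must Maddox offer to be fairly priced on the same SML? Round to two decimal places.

13.05%

MRP = (16.31% − 9.32%) / (1.98 − 0.95) = 6.7864%
R_f = 9.32% − 0.95 × 6.7864% = 2.8729%
β_Maddox = Cov / Var(R_m) = 0.02127 / 0.01418 = 1.5000
E(R_Maddox) = R_f + β × MRP = 2.8729% + 1.5000 × 6.7864% = 13.05%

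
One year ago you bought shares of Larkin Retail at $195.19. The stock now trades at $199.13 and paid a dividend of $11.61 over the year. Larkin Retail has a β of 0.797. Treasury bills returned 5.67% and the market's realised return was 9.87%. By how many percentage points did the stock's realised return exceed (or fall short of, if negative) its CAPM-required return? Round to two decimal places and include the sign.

-1.05%

Realised HPR = (P1 + D1 − P0) / P0 = (199.13 + 11.61 − 195.19) / 195.19 = 15.55 / 195.19 = 7.9666%
MRP = 9.87% − 5.67% = 4.20%
CAPM required = R_f + β·MRP = 5.67% + 0.797 × 4.20% = 9.01740%
α = realised − required = 7.9666% − 9.01740% = -1.05%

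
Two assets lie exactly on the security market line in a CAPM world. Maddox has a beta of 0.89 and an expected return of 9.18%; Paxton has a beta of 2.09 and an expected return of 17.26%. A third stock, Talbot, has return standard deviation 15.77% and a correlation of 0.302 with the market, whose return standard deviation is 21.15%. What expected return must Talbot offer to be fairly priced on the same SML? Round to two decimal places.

4.70%

MRP = (17.26% − 9.18%) / (2.09 − 0.89) = 6.7333%
R_f = 9.18% − 0.89 × 6.7333% = 3.1874%
β_Talbot = ρ·σ_i/σ_m = 0.302 × 15.77 / 21.15 = 0.2252
E(R_Talbot) = R_f + β × MRP = 3.1874% + 0.2252 × 6.7333% = 4.70%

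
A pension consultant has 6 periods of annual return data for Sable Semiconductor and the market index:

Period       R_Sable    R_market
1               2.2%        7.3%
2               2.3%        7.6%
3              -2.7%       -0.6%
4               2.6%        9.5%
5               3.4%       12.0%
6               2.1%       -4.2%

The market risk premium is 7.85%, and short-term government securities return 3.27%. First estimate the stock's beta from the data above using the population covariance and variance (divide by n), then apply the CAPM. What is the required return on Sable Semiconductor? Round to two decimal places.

4.85%

Mean R_i = (2.2 + 2.3 − 2.7 + 2.6 + 3.4 + 2.1) / 6 = 1.6500%
Mean R_m = (7.3 + 7.6 − 0.6 + 9.5 + 12.0 − 4.2) / 6 = 5.2667%
Σ(R_i − R̄_i)(R_m − R̄_m) = 39.7000  ⇒  Cov = 39.7000 / 6 = 6.6167
Σ(R_m − R̄_m)² = 196.8733  ⇒  Var(R_m) = 196.8733 / 6 = 32.8122
β = Cov / Var(R_m) = 6.6167 / 32.8122 = 0.2017
E(R) = R_f + β × MRP = 3.27% + 0.2017 × 7.85% = 4.85%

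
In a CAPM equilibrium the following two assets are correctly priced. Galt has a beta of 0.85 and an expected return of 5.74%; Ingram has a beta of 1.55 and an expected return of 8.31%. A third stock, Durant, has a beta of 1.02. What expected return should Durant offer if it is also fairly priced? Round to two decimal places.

6.36%

MRP (SML slope) = (8.31% − 5.74%) / (1.55 − 0.85) = 2.57% / 0.70 = 3.6714%
R_f (intercept) = 5.74% − 0.85 × 3.6714% = 2.6193%
E(R_Durant) = R_f + β × MRP = 2.6193% + 1.02 × 3.6714% = 6.36%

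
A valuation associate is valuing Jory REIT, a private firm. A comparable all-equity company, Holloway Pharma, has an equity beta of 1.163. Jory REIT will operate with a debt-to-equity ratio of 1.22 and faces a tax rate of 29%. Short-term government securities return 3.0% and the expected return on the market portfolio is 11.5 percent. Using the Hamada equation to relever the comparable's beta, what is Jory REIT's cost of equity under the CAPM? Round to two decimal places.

21.45%

β_L = β_U × [1 + (1 − t)(D/E)] = 1.163 × [1 + (1 − 0.29) × 1.22]
    = 1.163 × [1 + 0.71 × 1.22] = 1.163 × 1.8662 = 2.1704
MRP = 11.5% − 3.0% = 8.50%
E(R) = R_f + β_L × MRP = 3.0% + 2.1704 × 8.5% = 21.45%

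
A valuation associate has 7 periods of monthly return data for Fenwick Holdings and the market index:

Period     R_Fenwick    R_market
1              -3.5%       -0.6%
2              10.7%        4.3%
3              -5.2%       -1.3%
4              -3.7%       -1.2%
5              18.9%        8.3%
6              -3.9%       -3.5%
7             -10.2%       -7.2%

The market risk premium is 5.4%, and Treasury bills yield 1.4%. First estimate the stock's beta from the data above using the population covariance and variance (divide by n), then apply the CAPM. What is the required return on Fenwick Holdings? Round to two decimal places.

12.00%

Mean R_i = (-3.5 + 10.7 − 5.2 − 3.7 + 18.9 − 3.9 − 10.2) / 7 = 0.4429%
Mean R_m = (-0.6 + 4.3 − 1.3 − 1.2 + 8.3 − 3.5 − 7.2) / 7 = -0.1714%
Σ(R_i − R̄_i)(R_m − R̄_m) = 303.8014  ⇒  Cov = 303.8014 / 7 = 43.4002
Σ(R_m − R̄_m)² = 154.7543  ⇒  Var(R_m) = 154.7543 / 7 = 22.1078
β = Cov / Var(R_m) = 43.4002 / 22.1078 = 1.9631
E(R) = R_f + β × MRP = 1.4% + 1.9631 × 5.4% = 12.00%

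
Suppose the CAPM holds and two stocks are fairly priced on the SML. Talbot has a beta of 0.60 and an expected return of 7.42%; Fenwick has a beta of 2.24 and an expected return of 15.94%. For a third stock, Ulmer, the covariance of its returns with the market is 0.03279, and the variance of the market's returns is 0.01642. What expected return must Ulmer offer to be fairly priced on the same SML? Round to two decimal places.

14.68%

MRP = (15.94% − 7.42%) / (2.24 − 0.60) = 5.1951%
R_f = 7.42% − 0.60 × 5.1951% = 4.3029%
β_Ulmer = Cov / Var(R_m) = 0.03279 / 0.01642 = 1.9970
E(R_Ulmer) = R_f + β × MRP = 4.3029% + 1.9970 × 5.1951% = 14.68%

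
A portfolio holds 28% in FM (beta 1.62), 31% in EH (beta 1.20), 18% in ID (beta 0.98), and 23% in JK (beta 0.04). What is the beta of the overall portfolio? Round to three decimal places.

1.011

β_P = Σ w_i β_i = 0.28×1.62 + 0.31×1.20 + 0.18×0.98 + 0.23×0.04 = 1.0112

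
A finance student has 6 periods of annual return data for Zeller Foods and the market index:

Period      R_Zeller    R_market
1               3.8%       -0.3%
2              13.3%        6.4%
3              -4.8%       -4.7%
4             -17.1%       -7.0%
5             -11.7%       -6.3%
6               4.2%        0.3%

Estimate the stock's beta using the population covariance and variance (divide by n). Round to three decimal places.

Mean R_i = (3.8 + 13.3 − 4.8 − 17.1 − 11.7 + 4.2) / 6 = -2.0500%
Mean R_m = (-0.3 + 6.4 − 4.7 − 7.0 − 6.3 + 0.3) / 6 = -1.9333%
Σ(R_i − R̄_i)(R_m − R̄_m) = 277.4300  ⇒  Cov = 277.4300 / 6 = 46.2383
Σ(R_m − R̄_m)² = 129.4933  ⇒  Var(R_m) = 129.4933 / 6 = 21.5822
β = Cov / Var(R_m) = 46.2383 / 21.5822 = 2.1424

2.142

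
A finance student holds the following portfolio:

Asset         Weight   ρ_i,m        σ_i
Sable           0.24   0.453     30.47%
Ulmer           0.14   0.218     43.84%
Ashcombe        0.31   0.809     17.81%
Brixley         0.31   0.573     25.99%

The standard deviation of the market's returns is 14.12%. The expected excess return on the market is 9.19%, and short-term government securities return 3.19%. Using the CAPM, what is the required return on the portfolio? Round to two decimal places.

β_Sable = 0.453 × 30.47% / 14.12% = 0.9775
β_Ulmer = 0.218 × 43.84% / 14.12% = 0.6768
β_Ashcombe = 0.809 × 17.81% / 14.12% = 1.0204
β_Brixley = 0.573 × 25.99% / 14.12% = 1.0547
β_P = Σ w_i β_i = 0.24×0.9775 + 0.14×0.6768 + 0.31×1.0204 + 0.31×1.0547 = 0.9726
E(R_P) = R_f + β_P × MRP = 3.19% + 0.9726 × 9.19% = 12.13%

12.13%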